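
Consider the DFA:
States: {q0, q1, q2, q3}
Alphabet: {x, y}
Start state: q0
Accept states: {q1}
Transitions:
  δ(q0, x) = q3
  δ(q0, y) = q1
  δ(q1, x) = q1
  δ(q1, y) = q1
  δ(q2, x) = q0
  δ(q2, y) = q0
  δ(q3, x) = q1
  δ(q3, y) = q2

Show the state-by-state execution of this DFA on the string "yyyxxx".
read 'y': q0 → q1
  read 'y': q1 → q1
  read 'y': q1 → q1
  read 'x': q1 → q1
  read 'x': q1 → q1
  read 'x': q1 → q1
q0 -> q1 -> q1 -> q1 -> q1 -> q1 -> q1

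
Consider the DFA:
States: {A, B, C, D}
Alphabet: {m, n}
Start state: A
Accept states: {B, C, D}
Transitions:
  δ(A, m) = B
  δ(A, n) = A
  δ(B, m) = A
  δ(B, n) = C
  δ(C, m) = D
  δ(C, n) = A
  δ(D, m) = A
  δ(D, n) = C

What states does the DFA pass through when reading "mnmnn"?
read 'm': A → B
  read 'n': B → C
  read 'm': C → D
  read 'n': D → C
  read 'n': C → A
A -> B -> C -> D -> C -> A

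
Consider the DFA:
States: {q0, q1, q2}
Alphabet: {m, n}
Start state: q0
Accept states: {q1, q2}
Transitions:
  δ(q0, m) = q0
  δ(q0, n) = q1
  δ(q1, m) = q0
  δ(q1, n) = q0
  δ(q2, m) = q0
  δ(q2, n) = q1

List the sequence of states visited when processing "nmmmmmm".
read 'n': q0 → q1
  read 'm': q1 → q0
  read 'm': q0 → q0
  read 'm': q0 → q0
  read 'm': q0 → q0
  read 'm': q0 → q0
  read 'm': q0 → q0
q0 -> q1 -> q0 -> q0 -> q0 -> q0 -> q0 -> q0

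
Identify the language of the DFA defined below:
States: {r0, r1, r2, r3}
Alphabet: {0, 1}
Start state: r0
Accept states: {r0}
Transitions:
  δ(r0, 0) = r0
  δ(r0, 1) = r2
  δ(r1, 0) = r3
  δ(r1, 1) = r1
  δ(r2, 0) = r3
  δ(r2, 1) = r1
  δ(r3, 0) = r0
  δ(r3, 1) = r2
Testing a few strings:
  '0011' → reject
  '0' → accept
  '000' → accept
  '1' → reject
State roles: r0=value ≡ 0 (mod 4); r1=value ≡ 3 (mod 4); r2=value ≡ 1 (mod 4); r3=value ≡ 2 (mod 4)
All binary strings representing a multiple of 4 (read in base 2; leading zeros allowed and ε counts as 0)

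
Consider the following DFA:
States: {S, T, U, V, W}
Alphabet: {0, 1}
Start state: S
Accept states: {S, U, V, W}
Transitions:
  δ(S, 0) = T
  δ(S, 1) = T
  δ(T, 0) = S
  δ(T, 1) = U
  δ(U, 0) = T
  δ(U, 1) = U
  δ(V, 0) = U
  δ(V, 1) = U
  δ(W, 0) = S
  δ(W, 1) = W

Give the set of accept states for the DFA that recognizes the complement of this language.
Complement accept states = All states \ Original accept states
= {S, T, U, V, W} \ {S, U, V, W}
{T}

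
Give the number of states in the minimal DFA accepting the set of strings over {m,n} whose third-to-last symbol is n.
By Myhill–Nerode, count the distinguishable equivalence classes: 2^3 = 8 classes — the DFA must remember the last 3 symbols read; every pair of distinct length-3 suffixes is distinguishable by some continuation.
8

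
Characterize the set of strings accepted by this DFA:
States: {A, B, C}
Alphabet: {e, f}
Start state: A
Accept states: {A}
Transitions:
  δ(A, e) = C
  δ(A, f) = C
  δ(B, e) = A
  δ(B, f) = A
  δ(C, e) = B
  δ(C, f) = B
Testing a few strings:
  'e' → reject
  'feff' → reject
  'ee' → reject
  'eee' → accept
State roles: A=length ≡ 0 (mod 3); B=length ≡ 2 (mod 3); C=length ≡ 1 (mod 3)
All strings over {e,f} whose length is a multiple of 3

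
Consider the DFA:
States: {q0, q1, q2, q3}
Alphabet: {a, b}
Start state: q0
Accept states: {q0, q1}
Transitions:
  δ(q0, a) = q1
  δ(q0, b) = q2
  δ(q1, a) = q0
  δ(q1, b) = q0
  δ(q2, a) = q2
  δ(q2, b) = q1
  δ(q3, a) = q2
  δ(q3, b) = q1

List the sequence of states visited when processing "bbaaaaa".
read 'b': q0 → q2
  read 'b': q2 → q1
  read 'a': q1 → q0
  read 'a': q0 → q1
  read 'a': q1 → q0
  read 'a': q0 → q1
  read 'a': q1 → q0
q0 -> q2 -> q1 -> q0 -> q1 -> q0 -> q1 -> q0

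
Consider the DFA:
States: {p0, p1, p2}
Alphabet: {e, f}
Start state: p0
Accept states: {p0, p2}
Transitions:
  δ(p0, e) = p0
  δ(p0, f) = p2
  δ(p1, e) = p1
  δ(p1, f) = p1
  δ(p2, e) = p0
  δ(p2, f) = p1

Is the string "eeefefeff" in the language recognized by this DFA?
Processing string "eeefefeff":
  p0 --e--> p0
  p0 --e--> p0
  p0 --e--> p0
  p0 --f--> p2
  p2 --e--> p0
  p0 --f--> p2
  p2 --e--> p0
  p0 --f--> p2
  p2 --f--> p1
Final state: p1
Accept states: {p0, p2}
No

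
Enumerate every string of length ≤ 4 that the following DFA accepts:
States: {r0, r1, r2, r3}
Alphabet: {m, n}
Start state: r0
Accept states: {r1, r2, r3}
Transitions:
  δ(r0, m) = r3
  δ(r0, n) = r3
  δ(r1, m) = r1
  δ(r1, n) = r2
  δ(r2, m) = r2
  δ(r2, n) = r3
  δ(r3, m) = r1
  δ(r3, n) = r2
m, n, mm, mn, nm, nn, mmm, mmn, mnm, mnn, nmm, nmn, nnm, nnn, mmmm, mmmn, mmnm, mmnn, mnmm, mnmn, mnnm, mnnn, nmmm, nmmn, nmnm, nmnn, nnmm, nnmn, nnnm, nnnn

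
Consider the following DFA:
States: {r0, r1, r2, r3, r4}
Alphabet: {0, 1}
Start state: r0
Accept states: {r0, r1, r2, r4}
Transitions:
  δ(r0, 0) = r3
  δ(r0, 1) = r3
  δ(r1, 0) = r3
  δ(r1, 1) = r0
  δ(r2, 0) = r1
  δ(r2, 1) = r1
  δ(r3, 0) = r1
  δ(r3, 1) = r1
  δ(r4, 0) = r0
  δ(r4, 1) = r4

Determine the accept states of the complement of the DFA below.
Complement accept states = All states \ Original accept states
= {r0, r1, r2, r3, r4} \ {r0, r1, r2, r4}
{r3}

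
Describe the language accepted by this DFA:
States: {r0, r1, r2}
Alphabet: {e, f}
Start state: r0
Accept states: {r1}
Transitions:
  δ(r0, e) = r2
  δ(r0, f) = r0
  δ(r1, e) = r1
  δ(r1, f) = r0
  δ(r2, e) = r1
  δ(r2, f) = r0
Testing a few strings:
  'fee' → accept
  'f' → reject
  'fefe' → reject
  'fef' → reject
State roles: r0=last symbol not e; r1=two trailing e's; r2=one trailing e
All strings over {e,f} ending with ee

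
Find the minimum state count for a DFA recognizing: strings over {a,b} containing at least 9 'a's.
By Myhill–Nerode, count the distinguishable equivalence classes: 10 classes — having seen 0, 1, …, 8, or ≥9 copies of 'a'; any two classes i < j (j ≤ 9) are distinguished by the string a^(9−j), which takes class j to 9 copies (accepted) but leaves class i below 9 (rejected).
10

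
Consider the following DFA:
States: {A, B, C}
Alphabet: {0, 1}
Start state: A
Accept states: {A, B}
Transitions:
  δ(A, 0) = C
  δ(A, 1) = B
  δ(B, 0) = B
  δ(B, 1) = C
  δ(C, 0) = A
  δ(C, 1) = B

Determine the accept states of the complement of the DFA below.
Complement accept states = All states \ Original accept states
= {A, B, C} \ {A, B}
{C}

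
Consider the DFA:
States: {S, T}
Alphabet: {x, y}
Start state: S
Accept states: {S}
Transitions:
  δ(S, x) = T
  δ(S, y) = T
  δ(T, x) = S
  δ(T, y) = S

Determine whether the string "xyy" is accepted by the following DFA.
Processing string "xyy":
  S --x--> T
  T --y--> S
  S --y--> T
Final state: T
Accept states: {S}
No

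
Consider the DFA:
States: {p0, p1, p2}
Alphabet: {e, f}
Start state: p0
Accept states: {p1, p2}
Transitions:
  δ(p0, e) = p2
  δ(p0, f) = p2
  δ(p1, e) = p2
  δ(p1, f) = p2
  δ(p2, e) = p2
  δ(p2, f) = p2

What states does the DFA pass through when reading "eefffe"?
read 'e': p0 → p2
  read 'e': p2 → p2
  read 'f': p2 → p2
  read 'f': p2 → p2
  read 'f': p2 → p2
  read 'e': p2 → p2
p0 -> p2 -> p2 -> p2 -> p2 -> p2 -> p2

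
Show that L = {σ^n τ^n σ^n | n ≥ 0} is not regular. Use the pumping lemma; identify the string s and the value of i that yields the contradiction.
Assume L is regular with pumping length p. Idea: pumping the first σ-block unbalances it against the other two.
Choose s = σ^p τ^p σ^p ∈ L (|s| = 3p ≥ p). By the pumping lemma, s = xyz with |xy| ≤ p, |y| > 0, so y = σ^k with k ≥ 1, inside the first σ-block. Then xy²z = σ^(p+k) τ^p σ^p. The first block has length p+k ≠ p, so the three block lengths are no longer equal and xy²z ∉ L.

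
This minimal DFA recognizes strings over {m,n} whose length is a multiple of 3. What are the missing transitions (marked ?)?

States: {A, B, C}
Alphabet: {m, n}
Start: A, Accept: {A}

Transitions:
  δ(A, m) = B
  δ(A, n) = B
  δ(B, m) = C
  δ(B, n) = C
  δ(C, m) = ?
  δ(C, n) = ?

From the language and accept set, identify what each state tracks — A: length ≡ 0 (mod 3); B: length ≡ 1 (mod 3); C: length ≡ 2 (mod 3).
Each missing δ(q, a) is the state matching the new tracked value after reading a.
δ(C, m) = A; δ(C, n) = A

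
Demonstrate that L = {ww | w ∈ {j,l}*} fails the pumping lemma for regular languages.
Assume L is regular with pumping length p. Idea: pumping the leading j-block breaks the equality of the two halves.
Choose s = j^p l j^p l ∈ L (with w = j^p l). |s| = 2p+2 ≥ p. By the pumping lemma, s = xyz with |xy| ≤ p, |y| > 0, so y = j^k with k ≥ 1, in the first j-block. Then xy²z = j^(p+k) l j^p l, of length 2p+2+k. If k is odd this length is odd, so it cannot be of the form ww. If k is even, each half has length p+1+k/2 ≤ p+k, so the first half lies entirely inside the leading j-block and contains no l, while the second half ends in l; the halves differ. Either way xy²z ∉ L.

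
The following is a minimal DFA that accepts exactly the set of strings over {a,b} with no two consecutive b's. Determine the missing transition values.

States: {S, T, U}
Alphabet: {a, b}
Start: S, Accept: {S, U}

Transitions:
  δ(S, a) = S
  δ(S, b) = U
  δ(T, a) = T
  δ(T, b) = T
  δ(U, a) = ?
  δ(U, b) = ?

From the language and accept set, identify what each state tracks — S: last symbol not b (ok); T: saw bb (dead); U: last symbol b (ok).
Each missing δ(q, a) is the state matching the new tracked value after reading a.
δ(U, a) = S; δ(U, b) = T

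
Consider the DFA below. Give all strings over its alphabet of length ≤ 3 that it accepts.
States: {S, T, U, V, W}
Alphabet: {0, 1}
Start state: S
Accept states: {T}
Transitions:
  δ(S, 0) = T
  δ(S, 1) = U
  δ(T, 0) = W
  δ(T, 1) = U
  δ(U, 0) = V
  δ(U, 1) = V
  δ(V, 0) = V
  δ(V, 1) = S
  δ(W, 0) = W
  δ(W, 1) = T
0, 001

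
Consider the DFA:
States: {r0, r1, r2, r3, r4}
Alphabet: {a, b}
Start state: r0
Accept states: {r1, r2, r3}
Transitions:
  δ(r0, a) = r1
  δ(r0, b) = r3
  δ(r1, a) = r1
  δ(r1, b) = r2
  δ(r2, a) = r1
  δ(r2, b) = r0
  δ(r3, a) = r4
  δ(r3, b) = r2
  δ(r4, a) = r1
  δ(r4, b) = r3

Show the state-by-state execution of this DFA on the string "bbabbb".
read 'b': r0 → r3
  read 'b': r3 → r2
  read 'a': r2 → r1
  read 'b': r1 → r2
  read 'b': r2 → r0
  read 'b': r0 → r3
r0 -> r3 -> r2 -> r1 -> r2 -> r0 -> r3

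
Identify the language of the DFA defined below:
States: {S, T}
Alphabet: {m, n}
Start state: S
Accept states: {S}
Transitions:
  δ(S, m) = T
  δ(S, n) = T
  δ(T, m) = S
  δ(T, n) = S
Testing a few strings:
  'n' → reject
  'mn' → accept
  'mm' → accept
  'mnm' → reject
State roles: S=even length so far; T=odd length so far
All strings over {m,n} of even length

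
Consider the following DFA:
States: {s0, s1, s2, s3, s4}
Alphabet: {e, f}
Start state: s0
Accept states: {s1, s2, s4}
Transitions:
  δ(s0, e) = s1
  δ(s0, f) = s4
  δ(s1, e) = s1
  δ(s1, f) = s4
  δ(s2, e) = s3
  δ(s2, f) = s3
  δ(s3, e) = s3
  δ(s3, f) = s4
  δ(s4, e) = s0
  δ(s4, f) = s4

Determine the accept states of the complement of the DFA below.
Complement accept states = All states \ Original accept states
= {s0, s1, s2, s3, s4} \ {s1, s2, s4}
{s0, s3}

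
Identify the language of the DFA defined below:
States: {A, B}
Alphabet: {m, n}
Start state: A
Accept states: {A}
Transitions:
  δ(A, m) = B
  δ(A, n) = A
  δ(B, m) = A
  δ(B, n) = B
Testing a few strings:
  'nnn' → accept
  'mnm' → accept
  'nn' → accept
  'mmm' → reject
State roles: A=even number of m's so far; B=odd number of m's so far
All strings over {m,n} with an even number of m's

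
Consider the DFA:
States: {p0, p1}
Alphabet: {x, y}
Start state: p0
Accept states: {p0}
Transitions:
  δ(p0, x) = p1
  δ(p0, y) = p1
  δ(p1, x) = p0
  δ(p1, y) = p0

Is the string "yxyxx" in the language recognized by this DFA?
Processing string "yxyxx":
  p0 --y--> p1
  p1 --x--> p0
  p0 --y--> p1
  p1 --x--> p0
  p0 --x--> p1
Final state: p1
Accept states: {p0}
No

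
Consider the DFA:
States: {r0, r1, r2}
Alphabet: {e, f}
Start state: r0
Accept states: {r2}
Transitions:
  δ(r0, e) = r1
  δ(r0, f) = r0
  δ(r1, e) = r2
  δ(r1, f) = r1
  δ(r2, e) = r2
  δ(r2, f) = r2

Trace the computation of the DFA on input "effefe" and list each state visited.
read 'e': r0 → r1
  read 'f': r1 → r1
  read 'f': r1 → r1
  read 'e': r1 → r2
  read 'f': r2 → r2
  read 'e': r2 → r2
r0 -> r1 -> r1 -> r1 -> r2 -> r2 -> r2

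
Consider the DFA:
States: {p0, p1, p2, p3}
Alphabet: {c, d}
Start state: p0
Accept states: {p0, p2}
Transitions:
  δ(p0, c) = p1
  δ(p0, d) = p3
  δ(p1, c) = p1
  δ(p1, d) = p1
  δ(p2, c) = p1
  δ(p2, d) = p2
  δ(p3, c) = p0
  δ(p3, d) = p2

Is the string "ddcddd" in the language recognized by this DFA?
Processing string "ddcddd":
  p0 --d--> p3
  p3 --d--> p2
  p2 --c--> p1
  p1 --d--> p1
  p1 --d--> p1
  p1 --d--> p1
Final state: p1
Accept states: {p0, p2}
No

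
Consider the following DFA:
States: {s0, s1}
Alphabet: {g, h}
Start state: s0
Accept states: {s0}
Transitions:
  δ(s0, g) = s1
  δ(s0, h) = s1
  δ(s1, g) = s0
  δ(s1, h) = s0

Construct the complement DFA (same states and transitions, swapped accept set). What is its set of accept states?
Complement accept states = All states \ Original accept states
= {s0, s1} \ {s0}
{s1}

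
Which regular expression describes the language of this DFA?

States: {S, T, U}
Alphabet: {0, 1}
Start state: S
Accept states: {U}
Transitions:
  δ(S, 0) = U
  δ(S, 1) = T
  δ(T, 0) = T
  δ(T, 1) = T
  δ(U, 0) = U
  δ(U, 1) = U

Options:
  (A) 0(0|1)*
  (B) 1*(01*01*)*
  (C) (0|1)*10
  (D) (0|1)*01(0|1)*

Check each option against the DFA on short strings; one disagreement eliminates an option:
  (A) 0(0|1)*: agrees with the DFA on every string of length ≤ 6
  (B) 1*(01*01*)*: on ε the DFA stays in S and rejects (S ∉ Accept), but the regex matches it → eliminate
  (C) (0|1)*10: on '0' the DFA goes S → U and accepts (U ∈ Accept), but the regex does not match it → eliminate
  (D) (0|1)*01(0|1)*: on '0' the DFA goes S → U and accepts (U ∈ Accept), but the regex does not match it → eliminate
Only (A) is consistent with the DFA.
(A) 0(0|1)*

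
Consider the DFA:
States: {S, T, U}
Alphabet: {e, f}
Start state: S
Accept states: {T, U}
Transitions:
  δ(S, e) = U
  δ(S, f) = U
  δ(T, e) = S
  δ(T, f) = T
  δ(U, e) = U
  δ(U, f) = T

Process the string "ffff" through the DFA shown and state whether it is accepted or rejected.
Processing string "ffff":
  S --f--> U
  U --f--> T
  T --f--> T
  T --f--> T
Final state: T
Accept states: {T, U}
Yes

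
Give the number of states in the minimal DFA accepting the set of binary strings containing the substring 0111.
By Myhill–Nerode, count the distinguishable equivalence classes: 5 classes — one per longest suffix of the input that is a prefix of '0111' (lengths 0 through 3), plus an absorbing 'already seen 0111' class.
5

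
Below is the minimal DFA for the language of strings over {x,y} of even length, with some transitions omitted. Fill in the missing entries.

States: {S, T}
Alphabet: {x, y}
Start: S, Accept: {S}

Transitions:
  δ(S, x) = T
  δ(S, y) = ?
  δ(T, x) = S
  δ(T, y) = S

From the language and accept set, identify what each state tracks — S: even length so far; T: odd length so far.
Each missing δ(q, a) is the state matching the new tracked value after reading a.
δ(S, y) = T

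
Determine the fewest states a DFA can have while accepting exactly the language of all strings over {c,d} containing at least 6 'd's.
By Myhill–Nerode, count the distinguishable equivalence classes: 7 classes — having seen 0, 1, …, 5, or ≥6 copies of 'd'; any two classes i < j (j ≤ 6) are distinguished by the string d^(6−j), which takes class j to 6 copies (accepted) but leaves class i below 6 (rejected).
7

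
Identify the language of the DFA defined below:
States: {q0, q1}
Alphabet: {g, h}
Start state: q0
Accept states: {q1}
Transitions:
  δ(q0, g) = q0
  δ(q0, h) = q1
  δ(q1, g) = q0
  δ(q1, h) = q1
Testing a few strings:
  'ghh' → accept
  'hh' → accept
  'gh' → accept
  'ghg' → reject
State roles: q0=last symbol not h; q1=last symbol is h
All strings over {g,h} ending with h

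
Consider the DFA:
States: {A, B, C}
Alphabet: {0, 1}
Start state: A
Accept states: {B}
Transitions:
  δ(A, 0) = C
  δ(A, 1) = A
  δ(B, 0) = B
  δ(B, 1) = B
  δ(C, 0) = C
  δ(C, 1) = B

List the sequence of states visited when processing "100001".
read '1': A → A
  read '0': A → C
  read '0': C → C
  read '0': C → C
  read '0': C → C
  read '1': C → B
A -> A -> C -> C -> C -> C -> B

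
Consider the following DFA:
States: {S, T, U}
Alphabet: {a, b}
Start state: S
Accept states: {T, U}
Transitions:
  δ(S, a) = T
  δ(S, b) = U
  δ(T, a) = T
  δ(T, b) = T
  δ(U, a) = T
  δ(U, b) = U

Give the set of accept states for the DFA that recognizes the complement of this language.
Complement accept states = All states \ Original accept states
= {S, T, U} \ {T, U}
{S}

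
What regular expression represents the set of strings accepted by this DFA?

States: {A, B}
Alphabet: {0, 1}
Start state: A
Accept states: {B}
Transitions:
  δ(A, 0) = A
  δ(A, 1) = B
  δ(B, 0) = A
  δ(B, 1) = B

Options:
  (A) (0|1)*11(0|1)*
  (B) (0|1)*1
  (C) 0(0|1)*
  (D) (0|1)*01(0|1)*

Check each option against the DFA on short strings; one disagreement eliminates an option:
  (A) (0|1)*11(0|1)*: on '1' the DFA goes A → B and accepts (B ∈ Accept), but the regex does not match it → eliminate
  (B) (0|1)*1: agrees with the DFA on every string of length ≤ 6
  (C) 0(0|1)*: on '0' the DFA goes A → A and rejects (A ∉ Accept), but the regex matches it → eliminate
  (D) (0|1)*01(0|1)*: on '1' the DFA goes A → B and accepts (B ∈ Accept), but the regex does not match it → eliminate
Only (B) is consistent with the DFA.
(B) (0|1)*1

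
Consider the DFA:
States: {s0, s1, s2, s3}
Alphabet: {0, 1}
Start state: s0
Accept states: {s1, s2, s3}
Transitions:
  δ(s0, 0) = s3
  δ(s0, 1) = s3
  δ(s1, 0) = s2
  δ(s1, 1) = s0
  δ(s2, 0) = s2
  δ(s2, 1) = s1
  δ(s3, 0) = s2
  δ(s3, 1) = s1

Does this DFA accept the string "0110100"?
Processing string "0110100":
  s0 --0--> s3
  s3 --1--> s1
  s1 --1--> s0
  s0 --0--> s3
  s3 --1--> s1
  s1 --0--> s2
  s2 --0--> s2
Final state: s2
Accept states: {s1, s2, s3}
Yes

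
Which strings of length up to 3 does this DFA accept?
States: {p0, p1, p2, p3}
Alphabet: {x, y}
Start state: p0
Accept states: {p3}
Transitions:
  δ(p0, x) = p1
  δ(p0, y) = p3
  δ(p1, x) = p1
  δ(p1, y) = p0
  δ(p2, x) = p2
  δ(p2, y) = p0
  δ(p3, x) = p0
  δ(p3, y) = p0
y, xyy, yxy, yyy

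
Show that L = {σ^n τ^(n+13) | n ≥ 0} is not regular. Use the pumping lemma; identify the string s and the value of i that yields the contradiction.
Assume L is regular with pumping length p. Idea: pumping the σ-block breaks the fixed offset of 13.
Choose s = σ^p τ^(p+13) ∈ L. By the pumping lemma, s = xyz with |xy| ≤ p, |y| > 0, so y = σ^k with k ≥ 1. Then xy²z = σ^(p+k) τ^(p+13). For this to be in L we would need p+13 = (p+k)+13, i.e. k = 0, contradicting k ≥ 1. So xy²z ∉ L.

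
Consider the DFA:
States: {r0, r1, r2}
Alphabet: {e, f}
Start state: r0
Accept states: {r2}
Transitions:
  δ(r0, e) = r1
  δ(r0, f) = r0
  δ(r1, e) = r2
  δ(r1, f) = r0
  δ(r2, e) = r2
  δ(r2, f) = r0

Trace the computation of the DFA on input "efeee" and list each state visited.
read 'e': r0 → r1
  read 'f': r1 → r0
  read 'e': r0 → r1
  read 'e': r1 → r2
  read 'e': r2 → r2
r0 -> r1 -> r0 -> r1 -> r2 -> r2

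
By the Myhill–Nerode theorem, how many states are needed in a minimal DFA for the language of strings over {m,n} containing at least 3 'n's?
By Myhill–Nerode, count the distinguishable equivalence classes: 4 classes — having seen 0, 1, 2, or ≥3 copies of 'n'; any two classes i < j (j ≤ 3) are distinguished by the string n^(3−j), which takes class j to 3 copies (accepted) but leaves class i below 3 (rejected).
4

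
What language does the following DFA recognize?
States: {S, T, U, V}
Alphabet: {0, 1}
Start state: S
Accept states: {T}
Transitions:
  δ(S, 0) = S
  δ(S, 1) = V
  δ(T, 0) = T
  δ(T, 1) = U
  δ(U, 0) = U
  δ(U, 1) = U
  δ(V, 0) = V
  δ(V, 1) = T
Testing a few strings:
  '11' → accept
  '00' → reject
  '0' → reject
  '0111' → reject
State roles: S=zero 1's; T=two 1's; U=≥ three 1's (dead); V=one 1
All binary strings containing exactly two 1's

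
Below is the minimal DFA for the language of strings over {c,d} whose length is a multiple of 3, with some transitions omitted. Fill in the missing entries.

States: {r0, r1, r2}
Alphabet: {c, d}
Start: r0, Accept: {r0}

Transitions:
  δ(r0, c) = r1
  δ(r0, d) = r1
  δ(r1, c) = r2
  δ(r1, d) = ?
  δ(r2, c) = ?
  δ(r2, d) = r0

From the language and accept set, identify what each state tracks — r0: length ≡ 0 (mod 3); r1: length ≡ 1 (mod 3); r2: length ≡ 2 (mod 3).
Each missing δ(q, a) is the state matching the new tracked value after reading a.
δ(r1, d) = r2; δ(r2, c) = r0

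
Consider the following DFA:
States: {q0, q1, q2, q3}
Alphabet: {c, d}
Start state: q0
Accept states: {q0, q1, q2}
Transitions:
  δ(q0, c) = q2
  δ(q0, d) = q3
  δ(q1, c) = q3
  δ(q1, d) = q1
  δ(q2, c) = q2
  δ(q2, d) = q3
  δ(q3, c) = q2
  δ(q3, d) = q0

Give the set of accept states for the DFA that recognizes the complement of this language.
Complement accept states = All states \ Original accept states
= {q0, q1, q2, q3} \ {q0, q1, q2}
{q3}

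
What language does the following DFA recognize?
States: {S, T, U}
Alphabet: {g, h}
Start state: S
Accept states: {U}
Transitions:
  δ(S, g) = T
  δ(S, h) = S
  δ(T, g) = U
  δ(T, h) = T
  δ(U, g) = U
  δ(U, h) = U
Testing a few strings:
  'hhg' → reject
  'hg' → reject
  'ghgh' → accept
  'h' → reject
State roles: S=zero g's seen; T=one g seen; U=≥ two g's seen
All strings over {g,h} containing at least two g's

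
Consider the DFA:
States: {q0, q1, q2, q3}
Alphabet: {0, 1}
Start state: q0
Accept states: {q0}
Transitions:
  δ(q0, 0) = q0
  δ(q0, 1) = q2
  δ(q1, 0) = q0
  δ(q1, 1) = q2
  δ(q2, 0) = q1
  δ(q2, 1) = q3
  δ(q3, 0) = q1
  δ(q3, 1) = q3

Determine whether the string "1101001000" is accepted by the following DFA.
Processing string "1101001000":
  q0 --1--> q2
  q2 --1--> q3
  q3 --0--> q1
  q1 --1--> q2
  q2 --0--> q1
  q1 --0--> q0
  q0 --1--> q2
  q2 --0--> q1
  q1 --0--> q0
  q0 --0--> q0
Final state: q0
Accept states: {q0}
Yes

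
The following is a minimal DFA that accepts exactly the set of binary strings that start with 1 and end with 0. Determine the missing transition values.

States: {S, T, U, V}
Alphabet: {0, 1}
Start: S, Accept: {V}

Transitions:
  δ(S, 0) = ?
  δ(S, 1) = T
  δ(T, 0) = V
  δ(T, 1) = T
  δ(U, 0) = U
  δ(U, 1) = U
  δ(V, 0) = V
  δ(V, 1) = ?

From the language and accept set, identify what each state tracks — S: no input read; T: started with 1, last symbol 1; U: started with 0 (dead); V: started with 1, last symbol 0.
Each missing δ(q, a) is the state matching the new tracked value after reading a.
δ(S, 0) = U; δ(V, 1) = T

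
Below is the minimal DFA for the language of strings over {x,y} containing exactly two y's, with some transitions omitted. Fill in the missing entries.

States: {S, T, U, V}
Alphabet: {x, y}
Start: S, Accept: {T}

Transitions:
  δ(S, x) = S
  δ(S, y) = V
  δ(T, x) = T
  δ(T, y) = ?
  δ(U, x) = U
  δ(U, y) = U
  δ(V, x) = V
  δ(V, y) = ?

From the language and accept set, identify what each state tracks — S: zero y's; T: two y's; U: ≥ three y's (dead); V: one y.
Each missing δ(q, a) is the state matching the new tracked value after reading a.
δ(T, y) = U; δ(V, y) = T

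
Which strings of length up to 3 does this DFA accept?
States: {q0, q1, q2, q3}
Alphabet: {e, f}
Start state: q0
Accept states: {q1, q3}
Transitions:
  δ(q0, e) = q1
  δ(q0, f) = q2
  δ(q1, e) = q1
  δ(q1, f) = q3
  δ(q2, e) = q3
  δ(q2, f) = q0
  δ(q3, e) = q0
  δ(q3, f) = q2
e, ee, ef, fe, eee, eef, ffe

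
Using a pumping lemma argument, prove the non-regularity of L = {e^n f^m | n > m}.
Assume L is regular with pumping length p. Idea: pumping down the e-block drops the e-count to at most the f-count.
Choose s = e^(p+1) f^p ∈ L (|s| = 2p+1 ≥ p). By the pumping lemma, s = xyz with |xy| ≤ p, |y| > 0, so y = e^k with k ≥ 1. Take i = 0: xz = e^(p+1−k) f^p. Since k ≥ 1, p+1−k ≤ p, so the number of e's is no longer strictly greater than the number of f's, hence xz ∉ L.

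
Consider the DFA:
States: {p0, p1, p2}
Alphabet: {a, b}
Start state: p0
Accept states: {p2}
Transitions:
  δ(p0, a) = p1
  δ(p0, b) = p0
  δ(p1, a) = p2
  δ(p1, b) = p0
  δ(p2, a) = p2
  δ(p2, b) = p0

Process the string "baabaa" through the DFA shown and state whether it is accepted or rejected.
Processing string "baabaa":
  p0 --b--> p0
  p0 --a--> p1
  p1 --a--> p2
  p2 --b--> p0
  p0 --a--> p1
  p1 --a--> p2
Final state: p2
Accept states: {p2}
Yes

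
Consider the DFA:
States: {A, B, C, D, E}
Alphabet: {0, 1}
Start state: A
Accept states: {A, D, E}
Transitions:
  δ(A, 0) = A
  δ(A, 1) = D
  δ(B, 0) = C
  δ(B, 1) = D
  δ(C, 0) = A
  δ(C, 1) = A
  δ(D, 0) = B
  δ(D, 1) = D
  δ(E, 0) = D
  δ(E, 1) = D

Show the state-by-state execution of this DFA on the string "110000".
read '1': A → D
  read '1': D → D
  read '0': D → B
  read '0': B → C
  read '0': C → A
  read '0': A → A
A -> D -> D -> B -> C -> A -> A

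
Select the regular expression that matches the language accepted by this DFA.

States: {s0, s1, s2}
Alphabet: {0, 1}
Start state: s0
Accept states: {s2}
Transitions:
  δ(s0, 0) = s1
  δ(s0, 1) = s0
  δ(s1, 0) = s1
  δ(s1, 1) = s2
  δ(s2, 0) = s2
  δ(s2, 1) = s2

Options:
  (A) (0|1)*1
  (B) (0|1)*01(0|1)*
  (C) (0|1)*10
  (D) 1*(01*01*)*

Check each option against the DFA on short strings; one disagreement eliminates an option:
  (A) (0|1)*1: on '1' the DFA goes s0 → s0 and rejects (s0 ∉ Accept), but the regex matches it → eliminate
  (B) (0|1)*01(0|1)*: agrees with the DFA on every string of length ≤ 6
  (C) (0|1)*10: on '01' the DFA goes s0 → s1 → s2 and accepts (s2 ∈ Accept), but the regex does not match it → eliminate
  (D) 1*(01*01*)*: on ε the DFA stays in s0 and rejects (s0 ∉ Accept), but the regex matches it → eliminate
Only (B) is consistent with the DFA.
(B) (0|1)*01(0|1)*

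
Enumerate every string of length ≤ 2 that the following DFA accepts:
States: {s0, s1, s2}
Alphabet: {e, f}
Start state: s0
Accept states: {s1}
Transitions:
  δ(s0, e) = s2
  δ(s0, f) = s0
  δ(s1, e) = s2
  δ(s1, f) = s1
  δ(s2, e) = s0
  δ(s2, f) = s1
ef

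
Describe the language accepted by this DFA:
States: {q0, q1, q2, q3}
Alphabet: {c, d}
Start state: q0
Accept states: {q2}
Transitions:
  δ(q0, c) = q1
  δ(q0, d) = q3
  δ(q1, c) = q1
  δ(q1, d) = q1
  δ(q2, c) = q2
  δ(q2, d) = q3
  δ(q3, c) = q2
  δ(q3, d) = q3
Testing a few strings:
  'ddcd' → reject
  'dd' → reject
  'c' → reject
  'ccc' → reject
State roles: q0=no input read; q1=started with c (dead); q2=started with d, last symbol c; q3=started with d, last symbol d
All strings over {c,d} that start with d and end with c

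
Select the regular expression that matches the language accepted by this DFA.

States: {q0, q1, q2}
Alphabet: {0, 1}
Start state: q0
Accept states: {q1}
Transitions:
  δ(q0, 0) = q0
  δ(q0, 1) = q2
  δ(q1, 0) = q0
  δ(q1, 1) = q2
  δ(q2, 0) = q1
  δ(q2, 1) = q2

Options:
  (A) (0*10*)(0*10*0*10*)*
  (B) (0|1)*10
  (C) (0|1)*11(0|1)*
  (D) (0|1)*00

Check each option against the DFA on short strings; one disagreement eliminates an option:
  (A) (0*10*)(0*10*0*10*)*: on '1' the DFA goes q0 → q2 and rejects (q2 ∉ Accept), but the regex matches it → eliminate
  (B) (0|1)*10: agrees with the DFA on every string of length ≤ 6
  (C) (0|1)*11(0|1)*: on '10' the DFA goes q0 → q2 → q1 and accepts (q1 ∈ Accept), but the regex does not match it → eliminate
  (D) (0|1)*00: on '00' the DFA goes q0 → q0 → q0 and rejects (q0 ∉ Accept), but the regex matches it → eliminate
Only (B) is consistent with the DFA.
(B) (0|1)*10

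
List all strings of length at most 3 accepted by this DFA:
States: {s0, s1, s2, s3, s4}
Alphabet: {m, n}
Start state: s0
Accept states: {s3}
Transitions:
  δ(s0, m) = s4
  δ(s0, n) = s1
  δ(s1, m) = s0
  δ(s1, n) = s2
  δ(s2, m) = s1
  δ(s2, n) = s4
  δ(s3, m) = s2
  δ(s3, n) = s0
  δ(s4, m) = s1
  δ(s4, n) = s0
None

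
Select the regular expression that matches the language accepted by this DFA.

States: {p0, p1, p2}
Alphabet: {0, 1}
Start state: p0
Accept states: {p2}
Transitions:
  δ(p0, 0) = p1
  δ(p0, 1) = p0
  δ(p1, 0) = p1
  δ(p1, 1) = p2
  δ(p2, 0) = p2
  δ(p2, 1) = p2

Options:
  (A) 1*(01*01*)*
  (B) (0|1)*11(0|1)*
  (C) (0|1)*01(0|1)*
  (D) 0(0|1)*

Check each option against the DFA on short strings; one disagreement eliminates an option:
  (A) 1*(01*01*)*: on ε the DFA stays in p0 and rejects (p0 ∉ Accept), but the regex matches it → eliminate
  (B) (0|1)*11(0|1)*: on '01' the DFA goes p0 → p1 → p2 and accepts (p2 ∈ Accept), but the regex does not match it → eliminate
  (C) (0|1)*01(0|1)*: agrees with the DFA on every string of length ≤ 6
  (D) 0(0|1)*: on '0' the DFA goes p0 → p1 and rejects (p1 ∉ Accept), but the regex matches it → eliminate
Only (C) is consistent with the DFA.
(C) (0|1)*01(0|1)*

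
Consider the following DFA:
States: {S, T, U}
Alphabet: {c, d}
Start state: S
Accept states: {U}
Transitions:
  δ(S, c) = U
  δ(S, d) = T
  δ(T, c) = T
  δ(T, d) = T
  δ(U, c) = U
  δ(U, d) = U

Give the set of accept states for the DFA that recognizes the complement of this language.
Complement accept states = All states \ Original accept states
= {S, T, U} \ {U}
{S, T}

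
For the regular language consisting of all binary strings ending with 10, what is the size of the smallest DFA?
By Myhill–Nerode, count the distinguishable equivalence classes: 3 classes — one per longest suffix of the input that is a prefix of '10' (lengths 0 through 2); only the length-2 class is accepting.
3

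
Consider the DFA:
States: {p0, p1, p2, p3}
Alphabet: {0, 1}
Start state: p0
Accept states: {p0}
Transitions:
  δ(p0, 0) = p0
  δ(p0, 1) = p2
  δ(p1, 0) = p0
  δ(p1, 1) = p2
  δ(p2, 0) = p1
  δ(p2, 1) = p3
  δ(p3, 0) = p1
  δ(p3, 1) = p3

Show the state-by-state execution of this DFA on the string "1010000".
read '1': p0 → p2
  read '0': p2 → p1
  read '1': p1 → p2
  read '0': p2 → p1
  read '0': p1 → p0
  read '0': p0 → p0
  read '0': p0 → p0
p0 -> p2 -> p1 -> p2 -> p1 -> p0 -> p0 -> p0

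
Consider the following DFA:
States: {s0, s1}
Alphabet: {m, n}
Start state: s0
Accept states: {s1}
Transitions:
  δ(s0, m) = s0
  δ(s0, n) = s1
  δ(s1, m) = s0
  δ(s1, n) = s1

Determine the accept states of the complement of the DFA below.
Complement accept states = All states \ Original accept states
= {s0, s1} \ {s1}
{s0}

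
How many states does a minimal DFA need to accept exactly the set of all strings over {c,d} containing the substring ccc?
By Myhill–Nerode, count the distinguishable equivalence classes: 4 classes — one per longest suffix of the input that is a prefix of 'ccc' (lengths 0 through 2), plus an absorbing 'already seen ccc' class.
4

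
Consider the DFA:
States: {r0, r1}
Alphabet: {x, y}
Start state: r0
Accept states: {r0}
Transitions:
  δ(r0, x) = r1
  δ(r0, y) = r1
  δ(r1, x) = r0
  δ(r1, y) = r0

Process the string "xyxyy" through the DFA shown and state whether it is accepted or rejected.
Processing string "xyxyy":
  r0 --x--> r1
  r1 --y--> r0
  r0 --x--> r1
  r1 --y--> r0
  r0 --y--> r1
Final state: r1
Accept states: {r0}
No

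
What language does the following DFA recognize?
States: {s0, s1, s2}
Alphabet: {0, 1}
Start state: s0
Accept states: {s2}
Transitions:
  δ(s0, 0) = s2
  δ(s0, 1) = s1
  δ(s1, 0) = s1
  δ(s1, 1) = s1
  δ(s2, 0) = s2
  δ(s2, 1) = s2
Testing a few strings:
  '11' → reject
  '0' → accept
  '1' → reject
  '10' → reject
State roles: s0=no input read; s1=started with 1 (dead); s2=started with 0
All binary strings starting with 0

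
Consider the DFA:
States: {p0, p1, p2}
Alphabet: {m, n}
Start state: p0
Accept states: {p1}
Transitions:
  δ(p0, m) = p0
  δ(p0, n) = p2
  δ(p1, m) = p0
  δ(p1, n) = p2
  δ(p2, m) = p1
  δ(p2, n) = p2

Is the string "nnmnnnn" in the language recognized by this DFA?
Processing string "nnmnnnn":
  p0 --n--> p2
  p2 --n--> p2
  p2 --m--> p1
  p1 --n--> p2
  p2 --n--> p2
  p2 --n--> p2
  p2 --n--> p2
Final state: p2
Accept states: {p1}
No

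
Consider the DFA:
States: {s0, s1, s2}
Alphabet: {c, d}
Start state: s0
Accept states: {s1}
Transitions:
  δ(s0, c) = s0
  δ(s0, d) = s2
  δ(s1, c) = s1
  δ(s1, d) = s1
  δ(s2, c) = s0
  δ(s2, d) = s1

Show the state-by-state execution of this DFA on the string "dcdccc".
read 'd': s0 → s2
  read 'c': s2 → s0
  read 'd': s0 → s2
  read 'c': s2 → s0
  read 'c': s0 → s0
  read 'c': s0 → s0
s0 -> s2 -> s0 -> s2 -> s0 -> s0 -> s0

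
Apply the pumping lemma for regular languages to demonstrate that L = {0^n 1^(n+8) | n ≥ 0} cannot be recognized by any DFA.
Assume L is regular with pumping length p. Idea: pumping the 0-block breaks the fixed offset of 8.
Choose s = 0^p 1^(p+8) ∈ L. By the pumping lemma, s = xyz with |xy| ≤ p, |y| > 0, so y = 0^k with k ≥ 1. Then xy²z = 0^(p+k) 1^(p+8). For this to be in L we would need p+8 = (p+k)+8, i.e. k = 0, contradicting k ≥ 1. So xy²z ∉ L.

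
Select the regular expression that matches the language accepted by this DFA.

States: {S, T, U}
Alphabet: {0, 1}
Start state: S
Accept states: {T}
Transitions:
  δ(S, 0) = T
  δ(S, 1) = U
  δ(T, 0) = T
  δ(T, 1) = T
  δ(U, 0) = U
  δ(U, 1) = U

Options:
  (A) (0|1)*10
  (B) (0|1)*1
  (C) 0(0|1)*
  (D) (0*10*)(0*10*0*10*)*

Check each option against the DFA on short strings; one disagreement eliminates an option:
  (A) (0|1)*10: on '0' the DFA goes S → T and accepts (T ∈ Accept), but the regex does not match it → eliminate
  (B) (0|1)*1: on '0' the DFA goes S → T and accepts (T ∈ Accept), but the regex does not match it → eliminate
  (C) 0(0|1)*: agrees with the DFA on every string of length ≤ 6
  (D) (0*10*)(0*10*0*10*)*: on '0' the DFA goes S → T and accepts (T ∈ Accept), but the regex does not match it → eliminate
Only (C) is consistent with the DFA.
(C) 0(0|1)*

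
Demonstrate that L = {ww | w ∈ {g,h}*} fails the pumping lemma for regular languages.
Assume L is regular with pumping length p. Idea: pumping the leading g-block breaks the equality of the two halves.
Choose s = g^p h g^p h ∈ L (with w = g^p h). |s| = 2p+2 ≥ p. By the pumping lemma, s = xyz with |xy| ≤ p, |y| > 0, so y = g^k with k ≥ 1, in the first g-block. Then xy²z = g^(p+k) h g^p h, of length 2p+2+k. If k is odd this length is odd, so it cannot be of the form ww. If k is even, each half has length p+1+k/2 ≤ p+k, so the first half lies entirely inside the leading g-block and contains no h, while the second half ends in h; the halves differ. Either way xy²z ∉ L.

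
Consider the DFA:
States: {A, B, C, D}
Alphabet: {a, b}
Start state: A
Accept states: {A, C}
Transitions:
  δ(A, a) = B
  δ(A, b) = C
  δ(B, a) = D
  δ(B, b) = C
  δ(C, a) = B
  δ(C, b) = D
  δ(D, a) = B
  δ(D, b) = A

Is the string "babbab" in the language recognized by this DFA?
Processing string "babbab":
  A --b--> C
  C --a--> B
  B --b--> C
  C --b--> D
  D --a--> B
  B --b--> C
Final state: C
Accept states: {A, C}
Yes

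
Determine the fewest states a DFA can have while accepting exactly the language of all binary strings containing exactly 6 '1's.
By Myhill–Nerode, count the distinguishable equivalence classes: 8 classes — having seen 0, 1, …, 6, or >6 copies of '1'; the count-6 class is the only accepting one and >6 is dead.
8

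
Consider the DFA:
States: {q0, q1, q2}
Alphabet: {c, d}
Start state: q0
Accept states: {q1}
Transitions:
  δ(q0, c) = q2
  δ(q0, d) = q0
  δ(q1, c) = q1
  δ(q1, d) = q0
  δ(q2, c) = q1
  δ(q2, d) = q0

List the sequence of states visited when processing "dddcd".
read 'd': q0 → q0
  read 'd': q0 → q0
  read 'd': q0 → q0
  read 'c': q0 → q2
  read 'd': q2 → q0
q0 -> q0 -> q0 -> q0 -> q2 -> q0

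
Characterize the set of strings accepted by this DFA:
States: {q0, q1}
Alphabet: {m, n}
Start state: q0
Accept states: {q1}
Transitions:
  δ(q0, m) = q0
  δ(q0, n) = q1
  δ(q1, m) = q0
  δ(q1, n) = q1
Testing a few strings:
  'mn' → accept
  'nnm' → reject
  'nmn' → accept
  'nn' → accept
State roles: q0=last symbol not n; q1=last symbol is n
All strings over {m,n} ending with n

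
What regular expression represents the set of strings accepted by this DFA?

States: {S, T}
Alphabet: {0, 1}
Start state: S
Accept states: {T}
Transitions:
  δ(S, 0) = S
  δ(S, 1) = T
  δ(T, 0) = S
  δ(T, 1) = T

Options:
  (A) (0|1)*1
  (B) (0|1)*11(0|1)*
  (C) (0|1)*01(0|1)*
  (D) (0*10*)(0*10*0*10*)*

Check each option against the DFA on short strings; one disagreement eliminates an option:
  (A) (0|1)*1: agrees with the DFA on every string of length ≤ 6
  (B) (0|1)*11(0|1)*: on '1' the DFA goes S → T and accepts (T ∈ Accept), but the regex does not match it → eliminate
  (C) (0|1)*01(0|1)*: on '1' the DFA goes S → T and accepts (T ∈ Accept), but the regex does not match it → eliminate
  (D) (0*10*)(0*10*0*10*)*: on '10' the DFA goes S → T → S and rejects (S ∉ Accept), but the regex matches it → eliminate
Only (A) is consistent with the DFA.
(A) (0|1)*1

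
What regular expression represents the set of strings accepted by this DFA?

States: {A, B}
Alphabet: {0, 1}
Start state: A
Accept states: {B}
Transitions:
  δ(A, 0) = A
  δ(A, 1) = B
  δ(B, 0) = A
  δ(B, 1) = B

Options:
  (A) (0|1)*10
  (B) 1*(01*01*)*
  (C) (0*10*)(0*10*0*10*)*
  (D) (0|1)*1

Check each option against the DFA on short strings; one disagreement eliminates an option:
  (A) (0|1)*10: on '1' the DFA goes A → B and accepts (B ∈ Accept), but the regex does not match it → eliminate
  (B) 1*(01*01*)*: on ε the DFA stays in A and rejects (A ∉ Accept), but the regex matches it → eliminate
  (C) (0*10*)(0*10*0*10*)*: on '10' the DFA goes A → B → A and rejects (A ∉ Accept), but the regex matches it → eliminate
  (D) (0|1)*1: agrees with the DFA on every string of length ≤ 6
Only (D) is consistent with the DFA.
(D) (0|1)*1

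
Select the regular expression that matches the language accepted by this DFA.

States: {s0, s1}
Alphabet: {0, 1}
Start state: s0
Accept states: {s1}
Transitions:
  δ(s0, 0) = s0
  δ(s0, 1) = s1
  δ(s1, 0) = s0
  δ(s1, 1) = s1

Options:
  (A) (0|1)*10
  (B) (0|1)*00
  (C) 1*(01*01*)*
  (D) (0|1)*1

Check each option against the DFA on short strings; one disagreement eliminates an option:
  (A) (0|1)*10: on '1' the DFA goes s0 → s1 and accepts (s1 ∈ Accept), but the regex does not match it → eliminate
  (B) (0|1)*00: on '1' the DFA goes s0 → s1 and accepts (s1 ∈ Accept), but the regex does not match it → eliminate
  (C) 1*(01*01*)*: on ε the DFA stays in s0 and rejects (s0 ∉ Accept), but the regex matches it → eliminate
  (D) (0|1)*1: agrees with the DFA on every string of length ≤ 6
Only (D) is consistent with the DFA.
(D) (0|1)*1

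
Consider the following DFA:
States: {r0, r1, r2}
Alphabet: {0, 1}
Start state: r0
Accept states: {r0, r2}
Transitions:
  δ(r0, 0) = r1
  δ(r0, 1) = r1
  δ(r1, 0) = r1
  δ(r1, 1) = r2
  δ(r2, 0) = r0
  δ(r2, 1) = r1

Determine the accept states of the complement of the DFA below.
Complement accept states = All states \ Original accept states
= {r0, r1, r2} \ {r0, r2}
{r1}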